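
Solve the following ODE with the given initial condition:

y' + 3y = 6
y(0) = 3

General solution: y = 2 + Ce^(-3x)
Applying y(0) = 3: C = 3 - 2 = 1
Particular solution: y = 2 + e^(-3x)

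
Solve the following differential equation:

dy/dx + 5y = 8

Using integrating factor method:

General solution: y = 8/5 + Ce^(-5x)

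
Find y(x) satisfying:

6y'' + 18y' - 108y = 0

Characteristic equation: 6r² + 18r - 108 = 0
Divide by 6: r² + 3r - 18 = 0
Roots: r = 3, -6 (distinct real)
General solution: y = C₁e^(3x) + C₂e^(-6x)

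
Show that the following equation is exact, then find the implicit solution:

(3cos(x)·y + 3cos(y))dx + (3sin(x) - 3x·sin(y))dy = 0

Verify exactness: ∂M/∂y = ∂N/∂x ✓
Find F(x,y) such that ∂F/∂x = M, ∂F/∂y = N
Solution: 3sin(x)·y + 3x·cos(y) = C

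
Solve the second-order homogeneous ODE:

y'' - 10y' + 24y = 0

Characteristic equation: r² - 10r + 24 = 0
Roots: r = 6, 4 (distinct real)
General solution: y = C₁e^(6x) + C₂e^(4x)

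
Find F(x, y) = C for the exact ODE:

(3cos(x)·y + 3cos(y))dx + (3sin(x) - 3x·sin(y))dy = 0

Verify exactness: ∂M/∂y = ∂N/∂x ✓
Find F(x,y) such that ∂F/∂x = M, ∂F/∂y = N
Solution: 3sin(x)·y + 3x·cos(y) = C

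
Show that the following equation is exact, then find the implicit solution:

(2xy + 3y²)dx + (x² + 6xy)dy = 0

Verify exactness: ∂M/∂y = ∂N/∂x ✓
Find F(x,y) such that ∂F/∂x = M, ∂F/∂y = N
Solution: x²y + 3xy² = C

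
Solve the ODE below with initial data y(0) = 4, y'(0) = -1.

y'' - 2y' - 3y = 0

General solution: y = C₁e^(3x) + C₂e^(-x)
Applying ICs: C₁ = 3/4, C₂ = 13/4
Particular solution: y = (3/4)e^(3x) + (13/4)e^(-x)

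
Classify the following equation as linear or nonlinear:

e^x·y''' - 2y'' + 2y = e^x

Linear (y and its derivatives appear to the first power only, no products of y terms)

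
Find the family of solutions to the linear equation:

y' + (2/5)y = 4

Using integrating factor method:

General solution: y = 10 + Ce^(-2x/5)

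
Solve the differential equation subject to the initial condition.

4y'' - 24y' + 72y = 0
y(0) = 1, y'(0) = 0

General solution: y = e^(3x)(C₁cos(3x) + C₂sin(3x))
Complex roots r = 3 ± 3i
Applying ICs: C₁ = 1, C₂ = -1
Particular solution: y = e^(3x)(cos(3x) - sin(3x))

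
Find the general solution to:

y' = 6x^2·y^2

Separating variables and integrating:
-1/y = 2x^3 + C

General solution: y^-1 = -2x^3 + C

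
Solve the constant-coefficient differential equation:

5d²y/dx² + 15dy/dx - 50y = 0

Characteristic equation: 5r² + 15r - 50 = 0
Divide by 5: r² + 3r - 10 = 0
Roots: r = 2, -5 (distinct real)
General solution: y = C₁e^(2x) + C₂e^(-5x)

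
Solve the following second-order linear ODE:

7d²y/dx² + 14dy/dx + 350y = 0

Characteristic equation: 7r² + 14r + 350 = 0
Divide by 7: r² + 2r + 50 = 0
Roots: r = -1 ± 7i (complex conjugates)
General solution: y = e^(-x)(C₁cos(7x) + C₂sin(7x))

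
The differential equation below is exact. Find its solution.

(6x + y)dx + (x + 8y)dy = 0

Verify exactness: ∂M/∂y = ∂N/∂x ✓
Find F(x,y) such that ∂F/∂x = M, ∂F/∂y = N
Solution: 3x² + xy + 4y² = C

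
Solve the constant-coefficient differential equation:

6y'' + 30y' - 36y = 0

Characteristic equation: 6r² + 30r - 36 = 0
Divide by 6: r² + 5r - 6 = 0
Roots: r = 1, -6 (distinct real)
General solution: y = C₁e^x + C₂e^(-6x)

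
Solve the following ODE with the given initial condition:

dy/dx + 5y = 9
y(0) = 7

General solution: y = 9/5 + Ce^(-5x)
Applying y(0) = 7: C = 7 - 9/5 = 26/5
Particular solution: y = 9/5 + (26/5)e^(-5x)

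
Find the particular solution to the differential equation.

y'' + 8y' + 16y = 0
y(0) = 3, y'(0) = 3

General solution: y = (C₁ + C₂x)e^(-4x)
Repeated root r = -4
Applying ICs: C₁ = 3, C₂ = 15
Particular solution: y = (3 + 15x)e^(-4x)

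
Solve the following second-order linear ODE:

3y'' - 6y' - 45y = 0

Characteristic equation: 3r² - 6r - 45 = 0
Divide by 3: r² - 2r - 15 = 0
Roots: r = 5, -3 (distinct real)
General solution: y = C₁e^(5x) + C₂e^(-3x)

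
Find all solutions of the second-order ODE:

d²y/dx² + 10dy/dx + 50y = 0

Characteristic equation: r² + 10r + 50 = 0
Roots: r = -5 ± 5i (complex conjugates)
General solution: y = e^(-5x)(C₁cos(5x) + C₂sin(5x))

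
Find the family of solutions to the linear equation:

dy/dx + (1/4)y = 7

Using integrating factor method:

General solution: y = 28 + Ce^(-x/4)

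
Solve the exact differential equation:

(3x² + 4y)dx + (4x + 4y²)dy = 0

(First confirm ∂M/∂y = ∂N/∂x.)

Verify exactness: ∂M/∂y = ∂N/∂x ✓
Find F(x,y) such that ∂F/∂x = M, ∂F/∂y = N
Solution: x³ + 4xy + 4y³/3 = C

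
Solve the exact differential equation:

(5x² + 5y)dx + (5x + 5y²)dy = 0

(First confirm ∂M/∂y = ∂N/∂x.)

Verify exactness: ∂M/∂y = ∂N/∂x ✓
Find F(x,y) such that ∂F/∂x = M, ∂F/∂y = N
Solution: 5x³/3 + 5xy + 5y³/3 = C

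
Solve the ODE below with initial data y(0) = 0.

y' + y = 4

General solution: y = 4 + Ce^(-x)
Applying y(0) = 0: C = 0 - 4 = -4
Particular solution: y = 4 - 4e^(-x)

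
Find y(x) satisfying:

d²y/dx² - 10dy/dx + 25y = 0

Characteristic equation: r² - 10r + 25 = 0
Factored: (r - 5)² = 0
Repeated root: r = 5
General solution: y = (C₁ + C₂x)e^(5x)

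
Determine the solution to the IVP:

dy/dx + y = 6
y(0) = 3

General solution: y = 6 + Ce^(-x)
Applying y(0) = 3: C = 3 - 6 = -3
Particular solution: y = 6 - 3e^(-x)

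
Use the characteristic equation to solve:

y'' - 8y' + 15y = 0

Characteristic equation: r² - 8r + 15 = 0
Roots: r = 5, 3 (distinct real)
General solution: y = C₁e^(5x) + C₂e^(3x)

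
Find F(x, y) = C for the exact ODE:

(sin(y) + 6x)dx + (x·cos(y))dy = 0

Verify exactness: ∂M/∂y = ∂N/∂x ✓
Find F(x,y) such that ∂F/∂x = M, ∂F/∂y = N
Solution: x·sin(y) + 3x² = C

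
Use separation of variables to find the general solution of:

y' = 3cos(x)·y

Separating variables and integrating:
ln|y| = 3sin(x) + C

General solution: y = Ce^(3sin(x))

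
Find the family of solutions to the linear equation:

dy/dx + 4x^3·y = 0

Using integrating factor method:

General solution: y = Ce^(-x^4)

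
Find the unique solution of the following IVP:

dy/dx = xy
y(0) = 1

General solution: y = Ce^(x²/2)
Applying IC y(0) = 1:
Particular solution: y = e^(x²/2)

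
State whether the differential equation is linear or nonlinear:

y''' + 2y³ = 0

Nonlinear (y³ term)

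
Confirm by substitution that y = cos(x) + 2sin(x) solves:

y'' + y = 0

Verification:
y'' = -cos(x) - 2sin(x)
y'' + y = 0 ✓

Yes, it is a solution.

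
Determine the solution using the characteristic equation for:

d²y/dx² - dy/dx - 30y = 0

Characteristic equation: r² - r - 30 = 0
Roots: r = 6, -5 (distinct real)
General solution: y = C₁e^(6x) + C₂e^(-5x)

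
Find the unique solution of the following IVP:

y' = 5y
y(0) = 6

General solution: y = Ce^(5x)
Applying IC y(0) = 6:
Particular solution: y = 6e^(5x)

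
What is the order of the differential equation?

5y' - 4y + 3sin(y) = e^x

The order is 1 (highest derivative is of order 1).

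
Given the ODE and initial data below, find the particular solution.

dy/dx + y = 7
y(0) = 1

General solution: y = 7 + Ce^(-x)
Applying y(0) = 1: C = 1 - 7 = -6
Particular solution: y = 7 - 6e^(-x)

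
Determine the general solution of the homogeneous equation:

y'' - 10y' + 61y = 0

Characteristic equation: r² - 10r + 61 = 0
Roots: r = 5 ± 6i (complex conjugates)
General solution: y = e^(5x)(C₁cos(6x) + C₂sin(6x))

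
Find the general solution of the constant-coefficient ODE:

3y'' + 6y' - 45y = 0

Characteristic equation: 3r² + 6r - 45 = 0
Divide by 3: r² + 2r - 15 = 0
Roots: r = 3, -5 (distinct real)
General solution: y = C₁e^(3x) + C₂e^(-5x)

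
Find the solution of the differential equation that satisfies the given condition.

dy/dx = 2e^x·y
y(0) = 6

General solution: y = Ce^(2e^x)
Applying IC y(0) = 6:
Particular solution: y = 6e^(2(e^x - 1))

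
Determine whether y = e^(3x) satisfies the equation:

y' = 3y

Verification:
y = e^(3x)
y' = 3e^(3x)
3y = 3e^(3x)
y' = 3y ✓

Yes, it is a solution.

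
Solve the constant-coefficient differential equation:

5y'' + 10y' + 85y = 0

Characteristic equation: 5r² + 10r + 85 = 0
Divide by 5: r² + 2r + 17 = 0
Roots: r = -1 ± 4i (complex conjugates)
General solution: y = e^(-x)(C₁cos(4x) + C₂sin(4x))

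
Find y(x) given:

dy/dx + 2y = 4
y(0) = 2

General solution: y = 2 + Ce^(-2x)
Applying y(0) = 2: C = 2 - 2 = 0
Particular solution: y = 2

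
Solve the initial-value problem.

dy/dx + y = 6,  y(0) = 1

General solution: y = 6 + Ce^(-x)
Applying y(0) = 1: C = 1 - 6 = -5
Particular solution: y = 6 - 5e^(-x)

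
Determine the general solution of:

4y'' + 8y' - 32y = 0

Characteristic equation: 4r² + 8r - 32 = 0
Divide by 4: r² + 2r - 8 = 0
Roots: r = 2, -4 (distinct real)
General solution: y = C₁e^(2x) + C₂e^(-4x)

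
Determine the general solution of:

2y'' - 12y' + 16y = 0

Characteristic equation: 2r² - 12r + 16 = 0
Divide by 2: r² - 6r + 8 = 0
Roots: r = 2, 4 (distinct real)
General solution: y = C₁e^(2x) + C₂e^(4x)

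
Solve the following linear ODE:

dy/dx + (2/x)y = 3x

Using integrating factor method:

General solution: y = (3/4)x^2 + Cx^(-2)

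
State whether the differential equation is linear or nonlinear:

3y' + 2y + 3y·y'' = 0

Nonlinear (y·y'' term)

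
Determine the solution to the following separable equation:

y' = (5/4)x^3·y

Separating variables and integrating:
ln|y| = 5x^4/16 + C

General solution: y = Ce^(5x^4/16)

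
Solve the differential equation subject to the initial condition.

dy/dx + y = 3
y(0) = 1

General solution: y = 3 + Ce^(-x)
Applying y(0) = 1: C = 1 - 3 = -2
Particular solution: y = 3 - 2e^(-x)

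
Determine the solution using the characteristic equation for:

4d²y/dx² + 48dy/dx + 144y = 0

Characteristic equation: 4r² + 48r + 144 = 0
Divide by 4: r² + 12r + 36 = 0
Factored: (r + 6)² = 0
Repeated root: r = -6
General solution: y = (C₁ + C₂x)e^(-6x)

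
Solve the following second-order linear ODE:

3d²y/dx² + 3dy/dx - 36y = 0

Characteristic equation: 3r² + 3r - 36 = 0
Divide by 3: r² + r - 12 = 0
Roots: r = 3, -4 (distinct real)
General solution: y = C₁e^(3x) + C₂e^(-4x)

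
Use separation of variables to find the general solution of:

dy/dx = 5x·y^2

Separating variables and integrating:
-1/y = 5x^2/2 + C

General solution: y^-1 = (-5/2)x^2 + C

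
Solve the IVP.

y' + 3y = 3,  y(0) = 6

General solution: y = 1 + Ce^(-3x)
Applying y(0) = 6: C = 6 - 1 = 5
Particular solution: y = 1 + 5e^(-3x)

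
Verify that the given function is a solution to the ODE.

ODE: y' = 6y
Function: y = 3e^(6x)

Verification:
y = 3e^(6x)
y' = 18e^(6x)
6y = 18e^(6x)
y' = 6y ✓

Yes, it is a solution.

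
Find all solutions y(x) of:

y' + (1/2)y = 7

Using integrating factor method:

General solution: y = 14 + Ce^(-x/2)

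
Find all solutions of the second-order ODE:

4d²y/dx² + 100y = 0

Characteristic equation: 4r² + 100 = 0
Divide by 4: r² + 25 = 0
Roots: r = ±5i (complex conjugates)
General solution: y = C₁cos(5x) + C₂sin(5x)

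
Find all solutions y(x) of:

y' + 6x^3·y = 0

Using integrating factor method:

General solution: y = Ce^(-3x^4/2)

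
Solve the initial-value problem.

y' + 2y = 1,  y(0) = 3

General solution: y = 1/2 + Ce^(-2x)
Applying y(0) = 3: C = 3 - 1/2 = 5/2
Particular solution: y = 1/2 + (5/2)e^(-2x)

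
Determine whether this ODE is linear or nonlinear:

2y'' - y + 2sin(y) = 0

Nonlinear (sin(y) is nonlinear in y)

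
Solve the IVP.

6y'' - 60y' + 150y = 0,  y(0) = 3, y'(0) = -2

General solution: y = (C₁ + C₂x)e^(5x)
Repeated root r = 5
Applying ICs: C₁ = 3, C₂ = -17
Particular solution: y = (3 - 17x)e^(5x)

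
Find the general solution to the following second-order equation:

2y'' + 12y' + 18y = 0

Characteristic equation: 2r² + 12r + 18 = 0
Divide by 2: r² + 6r + 9 = 0
Factored: (r + 3)² = 0
Repeated root: r = -3
General solution: y = (C₁ + C₂x)e^(-3x)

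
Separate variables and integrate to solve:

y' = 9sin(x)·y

Separating variables and integrating:
ln|y| = -9cos(x) + C

General solution: y = Ce^(-9cos(x))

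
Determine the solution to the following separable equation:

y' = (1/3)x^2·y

Separating variables and integrating:
ln|y| = x^3/9 + C

General solution: y = Ce^(x^3/9)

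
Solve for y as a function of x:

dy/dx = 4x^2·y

Separating variables and integrating:
ln|y| = 4x^3/3 + C

General solution: y = Ce^(4x^3/3)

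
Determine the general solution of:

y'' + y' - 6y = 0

Characteristic equation: r² + r - 6 = 0
Roots: r = 2, -3 (distinct real)
General solution: y = C₁e^(2x) + C₂e^(-3x)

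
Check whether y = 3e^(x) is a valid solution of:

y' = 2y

Verification:
y = 3e^(x)
y' = 3e^(x)
But 2y = 6e^(x)
y' ≠ 2y — the derivative does not match

No, it is not a solution.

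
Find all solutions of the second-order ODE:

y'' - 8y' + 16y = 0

Characteristic equation: r² - 8r + 16 = 0
Factored: (r - 4)² = 0
Repeated root: r = 4
General solution: y = (C₁ + C₂x)e^(4x)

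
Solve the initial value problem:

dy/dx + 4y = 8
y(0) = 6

General solution: y = 2 + Ce^(-4x)
Applying y(0) = 6: C = 6 - 2 = 4
Particular solution: y = 2 + 4e^(-4x)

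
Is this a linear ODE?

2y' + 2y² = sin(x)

No. Nonlinear (y² term)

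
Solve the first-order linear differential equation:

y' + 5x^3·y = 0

Using integrating factor method:

General solution: y = Ce^(-5x^4/4)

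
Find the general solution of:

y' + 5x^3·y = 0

Using integrating factor method:

General solution: y = Ce^(-5x^4/4)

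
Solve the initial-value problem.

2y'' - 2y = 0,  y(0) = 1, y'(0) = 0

General solution: y = C₁e^x + C₂e^(-x)
Applying ICs: C₁ = 1/2, C₂ = 1/2
Particular solution: y = (1/2)e^x + (1/2)e^(-x)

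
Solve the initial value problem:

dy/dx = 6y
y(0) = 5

General solution: y = Ce^(6x)
Applying IC y(0) = 5:
Particular solution: y = 5e^(6x)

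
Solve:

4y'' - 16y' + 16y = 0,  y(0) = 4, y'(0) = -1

General solution: y = (C₁ + C₂x)e^(2x)
Repeated root r = 2
Applying ICs: C₁ = 4, C₂ = -9
Particular solution: y = (4 - 9x)e^(2x)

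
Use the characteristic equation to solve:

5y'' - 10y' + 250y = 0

Characteristic equation: 5r² - 10r + 250 = 0
Divide by 5: r² - 2r + 50 = 0
Roots: r = 1 ± 7i (complex conjugates)
General solution: y = e^x(C₁cos(7x) + C₂sin(7x))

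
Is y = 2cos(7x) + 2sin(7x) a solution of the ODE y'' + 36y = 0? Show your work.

Verification:
y'' = -98cos(7x) - 98sin(7x)
y'' + 36y ≠ 0 (frequency mismatch: got 49 instead of 36)

No, it is not a solution.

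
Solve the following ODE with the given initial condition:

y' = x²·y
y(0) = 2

General solution: y = Ce^(x³/3)
Applying IC y(0) = 2:
Particular solution: y = 2e^(x³/3)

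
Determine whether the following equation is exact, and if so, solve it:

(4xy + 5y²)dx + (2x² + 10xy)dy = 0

Verify exactness: ∂M/∂y = ∂N/∂x ✓
Find F(x,y) such that ∂F/∂x = M, ∂F/∂y = N
Solution: 2x²y + 5xy² = C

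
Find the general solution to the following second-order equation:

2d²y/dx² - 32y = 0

Characteristic equation: 2r² - 32 = 0
Divide by 2: r² - 16 = 0
Roots: r = 4, -4 (distinct real)
General solution: y = C₁e^(4x) + C₂e^(-4x)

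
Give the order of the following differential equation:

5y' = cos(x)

The order is 1 (highest derivative is of order 1).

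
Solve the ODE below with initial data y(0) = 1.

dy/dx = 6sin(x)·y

General solution: y = Ce^(-6cos(x))
Applying IC y(0) = 1:
Particular solution: y = e^(6(1-cos(x)))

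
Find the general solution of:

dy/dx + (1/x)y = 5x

Using integrating factor method:

General solution: y = (5/3)x^2 + C/x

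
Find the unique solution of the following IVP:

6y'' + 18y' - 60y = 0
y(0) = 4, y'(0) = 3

General solution: y = C₁e^(2x) + C₂e^(-5x)
Applying ICs: C₁ = 23/7, C₂ = 5/7
Particular solution: y = (23/7)e^(2x) + (5/7)e^(-5x)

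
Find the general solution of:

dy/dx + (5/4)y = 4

Using integrating factor method:

General solution: y = 16/5 + Ce^(-5x/4)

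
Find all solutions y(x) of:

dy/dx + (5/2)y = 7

Using integrating factor method:

General solution: y = 14/5 + Ce^(-5x/2)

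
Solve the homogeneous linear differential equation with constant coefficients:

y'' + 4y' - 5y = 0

Characteristic equation: r² + 4r - 5 = 0
Roots: r = 1, -5 (distinct real)
General solution: y = C₁e^x + C₂e^(-5x)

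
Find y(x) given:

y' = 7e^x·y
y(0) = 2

General solution: y = Ce^(7e^x)
Applying IC y(0) = 2:
Particular solution: y = 2e^(7(e^x - 1))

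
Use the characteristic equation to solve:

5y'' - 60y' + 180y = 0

Characteristic equation: 5r² - 60r + 180 = 0
Divide by 5: r² - 12r + 36 = 0
Factored: (r - 6)² = 0
Repeated root: r = 6
General solution: y = (C₁ + C₂x)e^(6x)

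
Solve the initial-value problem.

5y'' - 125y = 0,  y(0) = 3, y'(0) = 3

General solution: y = C₁e^(5x) + C₂e^(-5x)
Applying ICs: C₁ = 9/5, C₂ = 6/5
Particular solution: y = (9/5)e^(5x) + (6/5)e^(-5x)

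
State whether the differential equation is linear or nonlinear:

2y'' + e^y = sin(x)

Nonlinear (e^y is nonlinear in y)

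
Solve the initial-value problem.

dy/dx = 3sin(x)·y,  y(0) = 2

General solution: y = Ce^(-3cos(x))
Applying IC y(0) = 2:
Particular solution: y = 2e^(3(1-cos(x)))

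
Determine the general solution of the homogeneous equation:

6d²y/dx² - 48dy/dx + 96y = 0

Characteristic equation: 6r² - 48r + 96 = 0
Divide by 6: r² - 8r + 16 = 0
Factored: (r - 4)² = 0
Repeated root: r = 4
General solution: y = (C₁ + C₂x)e^(4x)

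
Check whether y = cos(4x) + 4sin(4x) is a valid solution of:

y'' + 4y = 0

Verification:
y'' = -16cos(4x) - 64sin(4x)
y'' + 4y ≠ 0 (frequency mismatch: got 16 instead of 4)

No, it is not a solution.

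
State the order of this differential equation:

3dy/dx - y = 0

The order is 1 (highest derivative is of order 1).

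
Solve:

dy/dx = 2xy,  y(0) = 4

General solution: y = Ce^(x²)
Applying IC y(0) = 4:
Particular solution: y = 4e^(x²)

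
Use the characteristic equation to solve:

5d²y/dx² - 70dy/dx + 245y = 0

Characteristic equation: 5r² - 70r + 245 = 0
Divide by 5: r² - 14r + 49 = 0
Factored: (r - 7)² = 0
Repeated root: r = 7
General solution: y = (C₁ + C₂x)e^(7x)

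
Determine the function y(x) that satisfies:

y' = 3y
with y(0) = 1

General solution: y = Ce^(3x)
Applying IC y(0) = 1:
Particular solution: y = e^(3x)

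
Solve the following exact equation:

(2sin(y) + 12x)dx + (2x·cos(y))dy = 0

Verify exactness: ∂M/∂y = ∂N/∂x ✓
Find F(x,y) such that ∂F/∂x = M, ∂F/∂y = N
Solution: 2x·sin(y) + 6x² = C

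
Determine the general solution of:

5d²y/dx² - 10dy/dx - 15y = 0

Characteristic equation: 5r² - 10r - 15 = 0
Divide by 5: r² - 2r - 3 = 0
Roots: r = 3, -1 (distinct real)
General solution: y = C₁e^(3x) + C₂e^(-x)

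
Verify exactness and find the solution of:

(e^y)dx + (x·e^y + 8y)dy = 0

Verify exactness: ∂M/∂y = ∂N/∂x ✓
Find F(x,y) such that ∂F/∂x = M, ∂F/∂y = N
Solution: x·e^y + 4y² = C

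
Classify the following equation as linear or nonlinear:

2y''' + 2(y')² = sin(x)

Nonlinear ((y')² term)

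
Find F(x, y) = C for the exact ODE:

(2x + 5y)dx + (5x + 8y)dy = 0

Verify exactness: ∂M/∂y = ∂N/∂x ✓
Find F(x,y) such that ∂F/∂x = M, ∂F/∂y = N
Solution: x² + 5xy + 4y² = C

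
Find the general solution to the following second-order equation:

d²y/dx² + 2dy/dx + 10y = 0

Characteristic equation: r² + 2r + 10 = 0
Roots: r = -1 ± 3i (complex conjugates)
General solution: y = e^(-x)(C₁cos(3x) + C₂sin(3x))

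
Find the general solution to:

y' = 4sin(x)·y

Separating variables and integrating:
ln|y| = -4cos(x) + C

General solution: y = Ce^(-4cos(x))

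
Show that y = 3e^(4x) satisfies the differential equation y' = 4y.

Verification:
y = 3e^(4x)
y' = 12e^(4x)
4y = 12e^(4x)
y' = 4y ✓

Yes, it is a solution.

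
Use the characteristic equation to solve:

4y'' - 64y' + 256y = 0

Characteristic equation: 4r² - 64r + 256 = 0
Divide by 4: r² - 16r + 64 = 0
Factored: (r - 8)² = 0
Repeated root: r = 8
General solution: y = (C₁ + C₂x)e^(8x)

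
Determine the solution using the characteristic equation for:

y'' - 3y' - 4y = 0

Characteristic equation: r² - 3r - 4 = 0
Roots: r = 4, -1 (distinct real)
General solution: y = C₁e^(4x) + C₂e^(-x)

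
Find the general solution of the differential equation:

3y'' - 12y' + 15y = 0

Characteristic equation: 3r² - 12r + 15 = 0
Divide by 3: r² - 4r + 5 = 0
Roots: r = 2 ± i (complex conjugates)
General solution: y = e^(2x)(C₁cos(x) + C₂sin(x))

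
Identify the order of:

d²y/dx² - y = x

The order is 2 (highest derivative is of order 2).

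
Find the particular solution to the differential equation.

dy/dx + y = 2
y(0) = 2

General solution: y = 2 + Ce^(-x)
Applying y(0) = 2: C = 2 - 2 = 0
Particular solution: y = 2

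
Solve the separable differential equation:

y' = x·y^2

Separating variables and integrating:
-1/y = x^2/2 + C

General solution: y^-1 = (-1/2)x^2 + C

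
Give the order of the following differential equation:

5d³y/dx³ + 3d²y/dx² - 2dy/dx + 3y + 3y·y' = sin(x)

The order is 3 (highest derivative is of order 3).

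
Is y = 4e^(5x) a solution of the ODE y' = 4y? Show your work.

Verification:
y = 4e^(5x)
y' = 20e^(5x)
But 4y = 16e^(5x)
y' ≠ 4y — the derivative does not match

No, it is not a solution.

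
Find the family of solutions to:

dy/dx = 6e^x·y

Separating variables and integrating:
ln|y| = 6e^x + C

General solution: y = Ce^(6e^x)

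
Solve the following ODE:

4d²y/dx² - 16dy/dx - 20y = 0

Characteristic equation: 4r² - 16r - 20 = 0
Divide by 4: r² - 4r - 5 = 0
Roots: r = 5, -1 (distinct real)
General solution: y = C₁e^(5x) + C₂e^(-x)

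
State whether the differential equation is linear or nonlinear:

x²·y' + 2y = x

Linear (y and its derivatives appear to the first power only, no products of y terms)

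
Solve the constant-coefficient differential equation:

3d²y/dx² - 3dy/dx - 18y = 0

Characteristic equation: 3r² - 3r - 18 = 0
Divide by 3: r² - r - 6 = 0
Roots: r = 3, -2 (distinct real)
General solution: y = C₁e^(3x) + C₂e^(-2x)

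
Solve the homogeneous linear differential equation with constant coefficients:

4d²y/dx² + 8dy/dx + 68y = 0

Characteristic equation: 4r² + 8r + 68 = 0
Divide by 4: r² + 2r + 17 = 0
Roots: r = -1 ± 4i (complex conjugates)
General solution: y = e^(-x)(C₁cos(4x) + C₂sin(4x))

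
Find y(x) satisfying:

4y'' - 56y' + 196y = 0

Characteristic equation: 4r² - 56r + 196 = 0
Divide by 4: r² - 14r + 49 = 0
Factored: (r - 7)² = 0
Repeated root: r = 7
General solution: y = (C₁ + C₂x)e^(7x)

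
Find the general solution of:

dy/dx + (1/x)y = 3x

Using integrating factor method:

General solution: y = x^2 + C/x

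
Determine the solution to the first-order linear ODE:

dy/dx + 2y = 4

Using integrating factor method:

General solution: y = 2 + Ce^(-2x)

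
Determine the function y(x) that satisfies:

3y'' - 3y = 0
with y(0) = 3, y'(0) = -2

General solution: y = C₁e^x + C₂e^(-x)
Applying ICs: C₁ = 1/2, C₂ = 5/2
Particular solution: y = (1/2)e^x + (5/2)e^(-x)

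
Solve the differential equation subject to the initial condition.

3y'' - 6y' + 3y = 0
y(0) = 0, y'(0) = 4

General solution: y = (C₁ + C₂x)e^x
Repeated root r = 1
Applying ICs: C₁ = 0, C₂ = 4
Particular solution: y = 4xe^x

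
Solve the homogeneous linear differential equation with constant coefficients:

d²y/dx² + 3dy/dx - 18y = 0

Characteristic equation: r² + 3r - 18 = 0
Roots: r = 3, -6 (distinct real)
General solution: y = C₁e^(3x) + C₂e^(-6x)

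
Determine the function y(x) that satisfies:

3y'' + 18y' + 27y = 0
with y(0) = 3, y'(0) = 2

General solution: y = (C₁ + C₂x)e^(-3x)
Repeated root r = -3
Applying ICs: C₁ = 3, C₂ = 11
Particular solution: y = (3 + 11x)e^(-3x)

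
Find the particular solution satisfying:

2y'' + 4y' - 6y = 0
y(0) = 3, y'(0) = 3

General solution: y = C₁e^x + C₂e^(-3x)
Applying ICs: C₁ = 3, C₂ = 0
Particular solution: y = 3e^x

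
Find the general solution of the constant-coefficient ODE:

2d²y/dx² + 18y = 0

Characteristic equation: 2r² + 18 = 0
Divide by 2: r² + 9 = 0
Roots: r = ±3i (complex conjugates)
General solution: y = C₁cos(3x) + C₂sin(3x)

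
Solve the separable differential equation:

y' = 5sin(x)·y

Separating variables and integrating:
ln|y| = -5cos(x) + C

General solution: y = Ce^(-5cos(x))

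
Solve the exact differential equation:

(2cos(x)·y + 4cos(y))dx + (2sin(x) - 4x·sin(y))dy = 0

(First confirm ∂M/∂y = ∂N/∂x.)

Verify exactness: ∂M/∂y = ∂N/∂x ✓
Find F(x,y) such that ∂F/∂x = M, ∂F/∂y = N
Solution: 2sin(x)·y + 4x·cos(y) = C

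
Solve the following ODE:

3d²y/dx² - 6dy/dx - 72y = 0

Characteristic equation: 3r² - 6r - 72 = 0
Divide by 3: r² - 2r - 24 = 0
Roots: r = 6, -4 (distinct real)
General solution: y = C₁e^(6x) + C₂e^(-4x)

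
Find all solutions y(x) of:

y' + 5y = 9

Using integrating factor method:

General solution: y = 9/5 + Ce^(-5x)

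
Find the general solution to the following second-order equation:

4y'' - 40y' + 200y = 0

Characteristic equation: 4r² - 40r + 200 = 0
Divide by 4: r² - 10r + 50 = 0
Roots: r = 5 ± 5i (complex conjugates)
General solution: y = e^(5x)(C₁cos(5x) + C₂sin(5x))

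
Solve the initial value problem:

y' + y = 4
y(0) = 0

General solution: y = 4 + Ce^(-x)
Applying y(0) = 0: C = 0 - 4 = -4
Particular solution: y = 4 - 4e^(-x)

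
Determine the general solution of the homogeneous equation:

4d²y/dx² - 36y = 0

Characteristic equation: 4r² - 36 = 0
Divide by 4: r² - 9 = 0
Roots: r = 3, -3 (distinct real)
General solution: y = C₁e^(3x) + C₂e^(-3x)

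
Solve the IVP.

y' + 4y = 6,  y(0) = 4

General solution: y = 3/2 + Ce^(-4x)
Applying y(0) = 4: C = 4 - 3/2 = 5/2
Particular solution: y = 3/2 + (5/2)e^(-4x)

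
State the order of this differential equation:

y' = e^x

The order is 1 (highest derivative is of order 1).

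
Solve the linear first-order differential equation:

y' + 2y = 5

Using integrating factor method:

General solution: y = 5/2 + Ce^(-2x)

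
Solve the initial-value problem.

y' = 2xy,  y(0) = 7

General solution: y = Ce^(x²)
Applying IC y(0) = 7:
Particular solution: y = 7e^(x²)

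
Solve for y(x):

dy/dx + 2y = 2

Using integrating factor method:

General solution: y = 1 + Ce^(-2x)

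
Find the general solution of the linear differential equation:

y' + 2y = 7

Using integrating factor method:

General solution: y = 7/2 + Ce^(-2x)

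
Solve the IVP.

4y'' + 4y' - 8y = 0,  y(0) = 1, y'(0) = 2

General solution: y = C₁e^x + C₂e^(-2x)
Applying ICs: C₁ = 4/3, C₂ = -1/3
Particular solution: y = (4/3)e^x - (1/3)e^(-2x)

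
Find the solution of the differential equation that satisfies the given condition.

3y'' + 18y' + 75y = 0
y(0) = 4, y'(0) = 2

General solution: y = e^(-3x)(C₁cos(4x) + C₂sin(4x))
Complex roots r = -3 ± 4i
Applying ICs: C₁ = 4, C₂ = 7/2
Particular solution: y = e^(-3x)(4cos(4x) + (7/2)sin(4x))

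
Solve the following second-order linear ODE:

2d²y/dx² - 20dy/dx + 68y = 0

Characteristic equation: 2r² - 20r + 68 = 0
Divide by 2: r² - 10r + 34 = 0
Roots: r = 5 ± 3i (complex conjugates)
General solution: y = e^(5x)(C₁cos(3x) + C₂sin(3x))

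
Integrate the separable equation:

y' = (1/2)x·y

Separating variables and integrating:
ln|y| = x^2/4 + C

General solution: y = Ce^(x^2/4)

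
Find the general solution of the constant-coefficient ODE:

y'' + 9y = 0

Characteristic equation: r² + 9 = 0
Roots: r = ±3i (complex conjugates)
General solution: y = C₁cos(3x) + C₂sin(3x)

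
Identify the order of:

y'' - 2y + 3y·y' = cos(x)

The order is 2 (highest derivative is of order 2).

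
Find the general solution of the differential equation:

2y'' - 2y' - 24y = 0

Characteristic equation: 2r² - 2r - 24 = 0
Divide by 2: r² - r - 12 = 0
Roots: r = 4, -3 (distinct real)
General solution: y = C₁e^(4x) + C₂e^(-3x)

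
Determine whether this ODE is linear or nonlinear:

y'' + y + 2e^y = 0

Nonlinear (e^y is nonlinear in y)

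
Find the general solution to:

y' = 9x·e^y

Separating variables and integrating:
-e^(-y) = 9x²/2 + C

General solution: y = -ln(C - 9x²/2)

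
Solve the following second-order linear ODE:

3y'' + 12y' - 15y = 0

Characteristic equation: 3r² + 12r - 15 = 0
Divide by 3: r² + 4r - 5 = 0
Roots: r = 1, -5 (distinct real)
General solution: y = C₁e^x + C₂e^(-5x)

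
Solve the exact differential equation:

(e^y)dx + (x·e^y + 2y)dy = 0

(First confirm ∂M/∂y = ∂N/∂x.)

Verify exactness: ∂M/∂y = ∂N/∂x ✓
Find F(x,y) such that ∂F/∂x = M, ∂F/∂y = N
Solution: x·e^y + y² = C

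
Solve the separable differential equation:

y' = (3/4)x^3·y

Separating variables and integrating:
ln|y| = 3x^4/16 + C

General solution: y = Ce^(3x^4/16)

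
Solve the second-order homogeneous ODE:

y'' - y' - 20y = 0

Characteristic equation: r² - r - 20 = 0
Roots: r = 5, -4 (distinct real)
General solution: y = C₁e^(5x) + C₂e^(-4x)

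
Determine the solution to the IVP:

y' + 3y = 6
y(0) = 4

General solution: y = 2 + Ce^(-3x)
Applying y(0) = 4: C = 4 - 2 = 2
Particular solution: y = 2 + 2e^(-3x)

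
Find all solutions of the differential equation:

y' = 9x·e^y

Separating variables and integrating:
-e^(-y) = 9x²/2 + C

General solution: y = -ln(C - 9x²/2)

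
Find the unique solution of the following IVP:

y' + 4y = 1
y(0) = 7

General solution: y = 1/4 + Ce^(-4x)
Applying y(0) = 7: C = 7 - 1/4 = 27/4
Particular solution: y = 1/4 + (27/4)e^(-4x)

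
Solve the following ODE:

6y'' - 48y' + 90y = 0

Characteristic equation: 6r² - 48r + 90 = 0
Divide by 6: r² - 8r + 15 = 0
Roots: r = 3, 5 (distinct real)
General solution: y = C₁e^(3x) + C₂e^(5x)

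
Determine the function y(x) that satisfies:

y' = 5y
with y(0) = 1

General solution: y = Ce^(5x)
Applying IC y(0) = 1:
Particular solution: y = e^(5x)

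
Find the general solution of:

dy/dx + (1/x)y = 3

Using integrating factor method:

General solution: y = (3/2)x + C/x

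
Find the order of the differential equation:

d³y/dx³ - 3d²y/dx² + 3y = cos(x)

The order is 3 (highest derivative is of order 3).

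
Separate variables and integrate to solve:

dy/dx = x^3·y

Separating variables and integrating:
ln|y| = x^4/4 + C

General solution: y = Ce^(x^4/4)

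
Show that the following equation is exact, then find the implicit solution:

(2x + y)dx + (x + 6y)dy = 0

Verify exactness: ∂M/∂y = ∂N/∂x ✓
Find F(x,y) such that ∂F/∂x = M, ∂F/∂y = N
Solution: x² + xy + 3y² = C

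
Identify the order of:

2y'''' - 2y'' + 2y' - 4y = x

The order is 4 (highest derivative is of order 4).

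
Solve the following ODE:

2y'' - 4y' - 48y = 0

Characteristic equation: 2r² - 4r - 48 = 0
Divide by 2: r² - 2r - 24 = 0
Roots: r = 6, -4 (distinct real)
General solution: y = C₁e^(6x) + C₂e^(-4x)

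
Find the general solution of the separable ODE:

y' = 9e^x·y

Separating variables and integrating:
ln|y| = 9e^x + C

General solution: y = Ce^(9e^x)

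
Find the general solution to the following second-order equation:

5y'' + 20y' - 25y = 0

Characteristic equation: 5r² + 20r - 25 = 0
Divide by 5: r² + 4r - 5 = 0
Roots: r = 1, -5 (distinct real)
General solution: y = C₁e^x + C₂e^(-5x)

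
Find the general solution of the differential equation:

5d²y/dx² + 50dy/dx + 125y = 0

Characteristic equation: 5r² + 50r + 125 = 0
Divide by 5: r² + 10r + 25 = 0
Factored: (r + 5)² = 0
Repeated root: r = -5
General solution: y = (C₁ + C₂x)e^(-5x)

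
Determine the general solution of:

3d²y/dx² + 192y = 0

Characteristic equation: 3r² + 192 = 0
Divide by 3: r² + 64 = 0
Roots: r = ±8i (complex conjugates)
General solution: y = C₁cos(8x) + C₂sin(8x)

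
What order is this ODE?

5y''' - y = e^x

The order is 3 (highest derivative is of order 3).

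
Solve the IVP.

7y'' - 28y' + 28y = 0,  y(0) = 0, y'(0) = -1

General solution: y = (C₁ + C₂x)e^(2x)
Repeated root r = 2
Applying ICs: C₁ = 0, C₂ = -1
Particular solution: y = -xe^(2x)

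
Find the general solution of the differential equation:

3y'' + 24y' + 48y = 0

Characteristic equation: 3r² + 24r + 48 = 0
Divide by 3: r² + 8r + 16 = 0
Factored: (r + 4)² = 0
Repeated root: r = -4
General solution: y = (C₁ + C₂x)e^(-4x)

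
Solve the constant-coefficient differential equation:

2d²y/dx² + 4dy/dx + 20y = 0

Characteristic equation: 2r² + 4r + 20 = 0
Divide by 2: r² + 2r + 10 = 0
Roots: r = -1 ± 3i (complex conjugates)
General solution: y = e^(-x)(C₁cos(3x) + C₂sin(3x))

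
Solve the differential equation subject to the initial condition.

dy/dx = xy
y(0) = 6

General solution: y = Ce^(x²/2)
Applying IC y(0) = 6:
Particular solution: y = 6e^(x²/2)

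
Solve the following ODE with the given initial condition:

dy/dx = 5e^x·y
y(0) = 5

General solution: y = Ce^(5e^x)
Applying IC y(0) = 5:
Particular solution: y = 5e^(5(e^x - 1))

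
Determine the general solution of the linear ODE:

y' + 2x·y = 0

Using integrating factor method:

General solution: y = Ce^(-x^2)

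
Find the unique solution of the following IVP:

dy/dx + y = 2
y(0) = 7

General solution: y = 2 + Ce^(-x)
Applying y(0) = 7: C = 7 - 2 = 5
Particular solution: y = 2 + 5e^(-x)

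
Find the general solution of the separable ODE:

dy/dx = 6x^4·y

Separating variables and integrating:
ln|y| = 6x^5/5 + C

General solution: y = Ce^(6x^5/5)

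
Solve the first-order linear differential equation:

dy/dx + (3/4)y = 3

Using integrating factor method:

General solution: y = 4 + Ce^(-3x/4)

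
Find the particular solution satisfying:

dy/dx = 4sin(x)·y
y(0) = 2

General solution: y = Ce^(-4cos(x))
Applying IC y(0) = 2:
Particular solution: y = 2e^(4(1-cos(x)))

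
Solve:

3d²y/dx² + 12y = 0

Characteristic equation: 3r² + 12 = 0
Divide by 3: r² + 4 = 0
Roots: r = ±2i (complex conjugates)
General solution: y = C₁cos(2x) + C₂sin(2x)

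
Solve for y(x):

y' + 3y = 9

Using integrating factor method:

General solution: y = 3 + Ce^(-3x)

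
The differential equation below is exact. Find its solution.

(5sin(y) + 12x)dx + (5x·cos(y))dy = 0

Verify exactness: ∂M/∂y = ∂N/∂x ✓
Find F(x,y) such that ∂F/∂x = M, ∂F/∂y = N
Solution: 5x·sin(y) + 6x² = C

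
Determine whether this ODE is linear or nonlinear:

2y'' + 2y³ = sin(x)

Nonlinear (y³ term)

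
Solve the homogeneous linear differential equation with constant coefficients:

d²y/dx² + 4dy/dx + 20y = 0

Characteristic equation: r² + 4r + 20 = 0
Roots: r = -2 ± 4i (complex conjugates)
General solution: y = e^(-2x)(C₁cos(4x) + C₂sin(4x))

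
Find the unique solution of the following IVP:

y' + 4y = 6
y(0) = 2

General solution: y = 3/2 + Ce^(-4x)
Applying y(0) = 2: C = 2 - 3/2 = 1/2
Particular solution: y = 3/2 + (1/2)e^(-4x)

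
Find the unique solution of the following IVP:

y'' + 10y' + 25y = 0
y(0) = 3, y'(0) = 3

General solution: y = (C₁ + C₂x)e^(-5x)
Repeated root r = -5
Applying ICs: C₁ = 3, C₂ = 18
Particular solution: y = (3 + 18x)e^(-5x)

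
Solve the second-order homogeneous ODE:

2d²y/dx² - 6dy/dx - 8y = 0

Characteristic equation: 2r² - 6r - 8 = 0
Divide by 2: r² - 3r - 4 = 0
Roots: r = 4, -1 (distinct real)
General solution: y = C₁e^(4x) + C₂e^(-x)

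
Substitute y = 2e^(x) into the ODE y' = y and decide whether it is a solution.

Verification:
y = 2e^(x)
y' = 2e^(x)
y = 2e^(x)
y' = y ✓

Yes, it is a solution.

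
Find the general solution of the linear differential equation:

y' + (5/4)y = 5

Using integrating factor method:

General solution: y = 4 + Ce^(-5x/4)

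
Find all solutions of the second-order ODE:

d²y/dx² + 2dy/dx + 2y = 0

Characteristic equation: r² + 2r + 2 = 0
Roots: r = -1 ± i (complex conjugates)
General solution: y = e^(-x)(C₁cos(x) + C₂sin(x))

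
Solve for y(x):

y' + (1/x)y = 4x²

Using integrating factor method:

General solution: y = x^3 + C/x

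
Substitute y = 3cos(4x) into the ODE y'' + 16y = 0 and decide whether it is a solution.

Verification:
y'' = -48cos(4x)
y'' + 16y = 0 ✓

Yes, it is a solution.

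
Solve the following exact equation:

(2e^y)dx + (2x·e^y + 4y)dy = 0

Verify exactness: ∂M/∂y = ∂N/∂x ✓
Find F(x,y) such that ∂F/∂x = M, ∂F/∂y = N
Solution: 2x·e^y + 2y² = C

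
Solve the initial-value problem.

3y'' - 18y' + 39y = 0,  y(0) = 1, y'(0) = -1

General solution: y = e^(3x)(C₁cos(2x) + C₂sin(2x))
Complex roots r = 3 ± 2i
Applying ICs: C₁ = 1, C₂ = -2
Particular solution: y = e^(3x)(cos(2x) - 2sin(2x))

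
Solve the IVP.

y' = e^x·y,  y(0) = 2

General solution: y = Ce^(e^x)
Applying IC y(0) = 2:
Particular solution: y = 2e^(e^x - 1)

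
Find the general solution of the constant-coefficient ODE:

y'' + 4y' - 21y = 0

Characteristic equation: r² + 4r - 21 = 0
Roots: r = 3, -7 (distinct real)
General solution: y = C₁e^(3x) + C₂e^(-7x)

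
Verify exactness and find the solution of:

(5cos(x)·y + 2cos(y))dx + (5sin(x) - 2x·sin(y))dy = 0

Verify exactness: ∂M/∂y = ∂N/∂x ✓
Find F(x,y) such that ∂F/∂x = M, ∂F/∂y = N
Solution: 5sin(x)·y + 2x·cos(y) = C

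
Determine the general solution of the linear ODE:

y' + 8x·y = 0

Using integrating factor method:

General solution: y = Ce^(-4x^2)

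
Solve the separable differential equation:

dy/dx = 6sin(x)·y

Separating variables and integrating:
ln|y| = -6cos(x) + C

General solution: y = Ce^(-6cos(x))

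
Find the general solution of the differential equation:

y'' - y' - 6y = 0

Characteristic equation: r² - r - 6 = 0
Roots: r = 3, -2 (distinct real)
General solution: y = C₁e^(3x) + C₂e^(-2x)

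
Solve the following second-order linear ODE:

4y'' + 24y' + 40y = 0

Characteristic equation: 4r² + 24r + 40 = 0
Divide by 4: r² + 6r + 10 = 0
Roots: r = -3 ± i (complex conjugates)
General solution: y = e^(-3x)(C₁cos(x) + C₂sin(x))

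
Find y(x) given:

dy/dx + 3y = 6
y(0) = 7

General solution: y = 2 + Ce^(-3x)
Applying y(0) = 7: C = 7 - 2 = 5
Particular solution: y = 2 + 5e^(-3x)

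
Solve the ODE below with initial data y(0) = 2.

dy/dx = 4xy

General solution: y = Ce^(2x²)
Applying IC y(0) = 2:
Particular solution: y = 2e^(2x²)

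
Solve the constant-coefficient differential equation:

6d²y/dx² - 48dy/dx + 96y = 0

Characteristic equation: 6r² - 48r + 96 = 0
Divide by 6: r² - 8r + 16 = 0
Factored: (r - 4)² = 0
Repeated root: r = 4
General solution: y = (C₁ + C₂x)e^(4x)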